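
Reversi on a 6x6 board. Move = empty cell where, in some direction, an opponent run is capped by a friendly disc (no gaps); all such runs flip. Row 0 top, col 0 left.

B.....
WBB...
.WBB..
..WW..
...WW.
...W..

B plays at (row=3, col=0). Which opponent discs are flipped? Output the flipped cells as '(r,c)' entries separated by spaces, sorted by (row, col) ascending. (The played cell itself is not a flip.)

Dir NW: edge -> no flip
Dir N: first cell '.' (not opp) -> no flip
Dir NE: opp run (2,1) capped by B -> flip
Dir W: edge -> no flip
Dir E: first cell '.' (not opp) -> no flip
Dir SW: edge -> no flip
Dir S: first cell '.' (not opp) -> no flip
Dir SE: first cell '.' (not opp) -> no flip

Answer: (2,1)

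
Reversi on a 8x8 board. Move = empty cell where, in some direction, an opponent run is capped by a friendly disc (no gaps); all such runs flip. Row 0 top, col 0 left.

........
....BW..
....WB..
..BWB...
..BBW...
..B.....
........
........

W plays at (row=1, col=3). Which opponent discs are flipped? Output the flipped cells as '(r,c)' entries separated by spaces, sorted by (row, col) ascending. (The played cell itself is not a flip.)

Answer: (1,4)

Derivation:
Dir NW: first cell '.' (not opp) -> no flip
Dir N: first cell '.' (not opp) -> no flip
Dir NE: first cell '.' (not opp) -> no flip
Dir W: first cell '.' (not opp) -> no flip
Dir E: opp run (1,4) capped by W -> flip
Dir SW: first cell '.' (not opp) -> no flip
Dir S: first cell '.' (not opp) -> no flip
Dir SE: first cell 'W' (not opp) -> no flip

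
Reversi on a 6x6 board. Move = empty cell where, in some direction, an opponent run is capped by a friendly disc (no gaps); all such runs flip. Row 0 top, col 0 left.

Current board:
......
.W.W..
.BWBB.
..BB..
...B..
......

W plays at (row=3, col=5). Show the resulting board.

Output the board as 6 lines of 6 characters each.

Answer: ......
.W.W..
.BWBW.
..BB.W
...B..
......

Derivation:
Place W at (3,5); scan 8 dirs for brackets.
Dir NW: opp run (2,4) capped by W -> flip
Dir N: first cell '.' (not opp) -> no flip
Dir NE: edge -> no flip
Dir W: first cell '.' (not opp) -> no flip
Dir E: edge -> no flip
Dir SW: first cell '.' (not opp) -> no flip
Dir S: first cell '.' (not opp) -> no flip
Dir SE: edge -> no flip
All flips: (2,4)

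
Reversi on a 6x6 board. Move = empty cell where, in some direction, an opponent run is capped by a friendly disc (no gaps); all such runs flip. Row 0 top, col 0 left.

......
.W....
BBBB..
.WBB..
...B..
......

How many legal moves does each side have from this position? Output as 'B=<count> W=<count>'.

Answer: B=7 W=3

Derivation:
-- B to move --
(0,0): flips 1 -> legal
(0,1): flips 1 -> legal
(0,2): flips 1 -> legal
(1,0): no bracket -> illegal
(1,2): no bracket -> illegal
(3,0): flips 1 -> legal
(4,0): flips 1 -> legal
(4,1): flips 1 -> legal
(4,2): flips 1 -> legal
B mobility = 7
-- W to move --
(1,0): no bracket -> illegal
(1,2): no bracket -> illegal
(1,3): flips 1 -> legal
(1,4): no bracket -> illegal
(2,4): no bracket -> illegal
(3,0): no bracket -> illegal
(3,4): flips 2 -> legal
(4,1): no bracket -> illegal
(4,2): no bracket -> illegal
(4,4): flips 2 -> legal
(5,2): no bracket -> illegal
(5,3): no bracket -> illegal
(5,4): no bracket -> illegal
W mobility = 3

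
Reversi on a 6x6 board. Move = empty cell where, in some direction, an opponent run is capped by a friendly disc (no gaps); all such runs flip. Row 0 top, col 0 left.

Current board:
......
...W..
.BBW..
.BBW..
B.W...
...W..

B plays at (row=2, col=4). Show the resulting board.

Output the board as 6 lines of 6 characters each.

Answer: ......
...W..
.BBBB.
.BBW..
B.W...
...W..

Derivation:
Place B at (2,4); scan 8 dirs for brackets.
Dir NW: opp run (1,3), next='.' -> no flip
Dir N: first cell '.' (not opp) -> no flip
Dir NE: first cell '.' (not opp) -> no flip
Dir W: opp run (2,3) capped by B -> flip
Dir E: first cell '.' (not opp) -> no flip
Dir SW: opp run (3,3) (4,2), next='.' -> no flip
Dir S: first cell '.' (not opp) -> no flip
Dir SE: first cell '.' (not opp) -> no flip
All flips: (2,3)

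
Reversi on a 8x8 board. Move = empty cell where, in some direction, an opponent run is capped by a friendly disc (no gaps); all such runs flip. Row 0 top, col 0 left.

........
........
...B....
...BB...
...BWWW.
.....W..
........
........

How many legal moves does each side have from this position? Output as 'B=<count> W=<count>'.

-- B to move --
(3,5): no bracket -> illegal
(3,6): no bracket -> illegal
(3,7): no bracket -> illegal
(4,7): flips 3 -> legal
(5,3): no bracket -> illegal
(5,4): flips 1 -> legal
(5,6): flips 1 -> legal
(5,7): no bracket -> illegal
(6,4): no bracket -> illegal
(6,5): no bracket -> illegal
(6,6): flips 2 -> legal
B mobility = 4
-- W to move --
(1,2): flips 2 -> legal
(1,3): no bracket -> illegal
(1,4): no bracket -> illegal
(2,2): flips 1 -> legal
(2,4): flips 1 -> legal
(2,5): no bracket -> illegal
(3,2): no bracket -> illegal
(3,5): no bracket -> illegal
(4,2): flips 1 -> legal
(5,2): no bracket -> illegal
(5,3): no bracket -> illegal
(5,4): no bracket -> illegal
W mobility = 4

Answer: B=4 W=4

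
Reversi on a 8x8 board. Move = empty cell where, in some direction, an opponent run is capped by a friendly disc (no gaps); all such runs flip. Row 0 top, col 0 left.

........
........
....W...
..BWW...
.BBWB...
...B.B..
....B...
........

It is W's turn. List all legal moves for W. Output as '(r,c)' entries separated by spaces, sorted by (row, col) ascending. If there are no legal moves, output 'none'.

Answer: (2,1) (3,1) (4,0) (4,5) (5,1) (5,4) (6,3) (6,6)

Derivation:
(2,1): flips 1 -> legal
(2,2): no bracket -> illegal
(2,3): no bracket -> illegal
(3,0): no bracket -> illegal
(3,1): flips 1 -> legal
(3,5): no bracket -> illegal
(4,0): flips 2 -> legal
(4,5): flips 1 -> legal
(4,6): no bracket -> illegal
(5,0): no bracket -> illegal
(5,1): flips 1 -> legal
(5,2): no bracket -> illegal
(5,4): flips 1 -> legal
(5,6): no bracket -> illegal
(6,2): no bracket -> illegal
(6,3): flips 1 -> legal
(6,5): no bracket -> illegal
(6,6): flips 2 -> legal
(7,3): no bracket -> illegal
(7,4): no bracket -> illegal
(7,5): no bracket -> illegal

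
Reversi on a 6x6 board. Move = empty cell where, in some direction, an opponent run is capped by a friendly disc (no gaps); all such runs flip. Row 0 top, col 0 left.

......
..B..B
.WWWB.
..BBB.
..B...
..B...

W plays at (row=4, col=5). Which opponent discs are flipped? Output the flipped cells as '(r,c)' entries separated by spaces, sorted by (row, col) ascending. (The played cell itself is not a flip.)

Answer: (3,4)

Derivation:
Dir NW: opp run (3,4) capped by W -> flip
Dir N: first cell '.' (not opp) -> no flip
Dir NE: edge -> no flip
Dir W: first cell '.' (not opp) -> no flip
Dir E: edge -> no flip
Dir SW: first cell '.' (not opp) -> no flip
Dir S: first cell '.' (not opp) -> no flip
Dir SE: edge -> no flip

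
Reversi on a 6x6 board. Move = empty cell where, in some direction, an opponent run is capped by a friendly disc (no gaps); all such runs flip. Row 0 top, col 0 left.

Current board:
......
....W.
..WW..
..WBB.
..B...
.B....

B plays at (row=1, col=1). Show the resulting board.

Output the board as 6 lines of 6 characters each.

Answer: ......
.B..W.
..BW..
..WBB.
..B...
.B....

Derivation:
Place B at (1,1); scan 8 dirs for brackets.
Dir NW: first cell '.' (not opp) -> no flip
Dir N: first cell '.' (not opp) -> no flip
Dir NE: first cell '.' (not opp) -> no flip
Dir W: first cell '.' (not opp) -> no flip
Dir E: first cell '.' (not opp) -> no flip
Dir SW: first cell '.' (not opp) -> no flip
Dir S: first cell '.' (not opp) -> no flip
Dir SE: opp run (2,2) capped by B -> flip
All flips: (2,2)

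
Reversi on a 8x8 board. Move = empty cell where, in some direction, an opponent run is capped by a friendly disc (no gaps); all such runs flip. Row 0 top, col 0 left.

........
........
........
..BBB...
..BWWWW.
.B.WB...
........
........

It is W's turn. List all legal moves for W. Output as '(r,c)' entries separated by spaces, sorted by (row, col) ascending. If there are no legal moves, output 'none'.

(2,1): flips 1 -> legal
(2,2): flips 1 -> legal
(2,3): flips 2 -> legal
(2,4): flips 1 -> legal
(2,5): flips 1 -> legal
(3,1): flips 1 -> legal
(3,5): no bracket -> illegal
(4,0): no bracket -> illegal
(4,1): flips 1 -> legal
(5,0): no bracket -> illegal
(5,2): no bracket -> illegal
(5,5): flips 1 -> legal
(6,0): no bracket -> illegal
(6,1): no bracket -> illegal
(6,2): no bracket -> illegal
(6,3): flips 1 -> legal
(6,4): flips 1 -> legal
(6,5): flips 1 -> legal

Answer: (2,1) (2,2) (2,3) (2,4) (2,5) (3,1) (4,1) (5,5) (6,3) (6,4) (6,5)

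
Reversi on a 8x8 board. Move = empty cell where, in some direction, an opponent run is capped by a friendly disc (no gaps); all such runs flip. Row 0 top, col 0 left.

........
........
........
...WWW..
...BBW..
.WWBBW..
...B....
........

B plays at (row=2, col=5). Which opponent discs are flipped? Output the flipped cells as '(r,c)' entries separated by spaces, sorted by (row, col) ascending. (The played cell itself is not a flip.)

Answer: (3,4)

Derivation:
Dir NW: first cell '.' (not opp) -> no flip
Dir N: first cell '.' (not opp) -> no flip
Dir NE: first cell '.' (not opp) -> no flip
Dir W: first cell '.' (not opp) -> no flip
Dir E: first cell '.' (not opp) -> no flip
Dir SW: opp run (3,4) capped by B -> flip
Dir S: opp run (3,5) (4,5) (5,5), next='.' -> no flip
Dir SE: first cell '.' (not opp) -> no flip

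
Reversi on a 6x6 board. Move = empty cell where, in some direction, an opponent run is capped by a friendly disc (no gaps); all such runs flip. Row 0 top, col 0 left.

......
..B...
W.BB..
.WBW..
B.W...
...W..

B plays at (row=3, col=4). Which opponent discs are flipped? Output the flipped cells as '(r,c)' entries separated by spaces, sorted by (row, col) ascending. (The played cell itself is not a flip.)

Answer: (3,3)

Derivation:
Dir NW: first cell 'B' (not opp) -> no flip
Dir N: first cell '.' (not opp) -> no flip
Dir NE: first cell '.' (not opp) -> no flip
Dir W: opp run (3,3) capped by B -> flip
Dir E: first cell '.' (not opp) -> no flip
Dir SW: first cell '.' (not opp) -> no flip
Dir S: first cell '.' (not opp) -> no flip
Dir SE: first cell '.' (not opp) -> no flip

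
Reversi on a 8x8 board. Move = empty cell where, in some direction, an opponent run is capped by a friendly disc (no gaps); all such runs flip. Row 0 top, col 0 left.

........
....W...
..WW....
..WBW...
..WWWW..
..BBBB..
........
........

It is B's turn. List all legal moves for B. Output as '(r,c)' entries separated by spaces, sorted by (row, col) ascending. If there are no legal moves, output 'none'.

(0,3): no bracket -> illegal
(0,4): no bracket -> illegal
(0,5): no bracket -> illegal
(1,1): flips 1 -> legal
(1,2): flips 3 -> legal
(1,3): flips 1 -> legal
(1,5): no bracket -> illegal
(2,1): flips 2 -> legal
(2,4): flips 2 -> legal
(2,5): flips 2 -> legal
(3,1): flips 2 -> legal
(3,5): flips 3 -> legal
(3,6): flips 1 -> legal
(4,1): no bracket -> illegal
(4,6): no bracket -> illegal
(5,1): flips 1 -> legal
(5,6): no bracket -> illegal

Answer: (1,1) (1,2) (1,3) (2,1) (2,4) (2,5) (3,1) (3,5) (3,6) (5,1)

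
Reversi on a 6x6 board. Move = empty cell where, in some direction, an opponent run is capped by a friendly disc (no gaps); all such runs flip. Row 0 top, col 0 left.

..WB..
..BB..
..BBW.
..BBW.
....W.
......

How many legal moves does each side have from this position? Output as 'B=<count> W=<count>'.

Answer: B=6 W=6

Derivation:
-- B to move --
(0,1): flips 1 -> legal
(1,1): no bracket -> illegal
(1,4): no bracket -> illegal
(1,5): flips 1 -> legal
(2,5): flips 1 -> legal
(3,5): flips 2 -> legal
(4,3): no bracket -> illegal
(4,5): flips 1 -> legal
(5,3): no bracket -> illegal
(5,4): no bracket -> illegal
(5,5): flips 1 -> legal
B mobility = 6
-- W to move --
(0,1): flips 2 -> legal
(0,4): flips 1 -> legal
(1,1): flips 2 -> legal
(1,4): no bracket -> illegal
(2,1): flips 2 -> legal
(3,1): flips 2 -> legal
(4,1): no bracket -> illegal
(4,2): flips 4 -> legal
(4,3): no bracket -> illegal
W mobility = 6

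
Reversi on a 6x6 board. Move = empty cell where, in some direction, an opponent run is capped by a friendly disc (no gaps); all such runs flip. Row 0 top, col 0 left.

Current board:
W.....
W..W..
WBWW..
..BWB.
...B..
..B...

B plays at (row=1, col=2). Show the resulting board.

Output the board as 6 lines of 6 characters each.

Answer: W.....
W.BW..
WBBB..
..BWB.
...B..
..B...

Derivation:
Place B at (1,2); scan 8 dirs for brackets.
Dir NW: first cell '.' (not opp) -> no flip
Dir N: first cell '.' (not opp) -> no flip
Dir NE: first cell '.' (not opp) -> no flip
Dir W: first cell '.' (not opp) -> no flip
Dir E: opp run (1,3), next='.' -> no flip
Dir SW: first cell 'B' (not opp) -> no flip
Dir S: opp run (2,2) capped by B -> flip
Dir SE: opp run (2,3) capped by B -> flip
All flips: (2,2) (2,3)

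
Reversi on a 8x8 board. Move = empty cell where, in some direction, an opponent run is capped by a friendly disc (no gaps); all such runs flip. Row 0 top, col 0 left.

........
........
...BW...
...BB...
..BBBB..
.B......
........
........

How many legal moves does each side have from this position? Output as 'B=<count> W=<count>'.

-- B to move --
(1,3): no bracket -> illegal
(1,4): flips 1 -> legal
(1,5): flips 1 -> legal
(2,5): flips 1 -> legal
(3,5): no bracket -> illegal
B mobility = 3
-- W to move --
(1,2): no bracket -> illegal
(1,3): no bracket -> illegal
(1,4): no bracket -> illegal
(2,2): flips 1 -> legal
(2,5): no bracket -> illegal
(3,1): no bracket -> illegal
(3,2): no bracket -> illegal
(3,5): no bracket -> illegal
(3,6): no bracket -> illegal
(4,0): no bracket -> illegal
(4,1): no bracket -> illegal
(4,6): no bracket -> illegal
(5,0): no bracket -> illegal
(5,2): no bracket -> illegal
(5,3): no bracket -> illegal
(5,4): flips 2 -> legal
(5,5): no bracket -> illegal
(5,6): no bracket -> illegal
(6,0): flips 3 -> legal
(6,1): no bracket -> illegal
(6,2): no bracket -> illegal
W mobility = 3

Answer: B=3 W=3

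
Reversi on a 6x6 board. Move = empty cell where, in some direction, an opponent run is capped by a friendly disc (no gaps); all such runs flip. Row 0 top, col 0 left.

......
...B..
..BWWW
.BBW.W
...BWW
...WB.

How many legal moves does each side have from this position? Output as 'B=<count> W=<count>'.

-- B to move --
(1,2): no bracket -> illegal
(1,4): flips 1 -> legal
(1,5): no bracket -> illegal
(3,4): flips 2 -> legal
(4,2): no bracket -> illegal
(5,2): flips 1 -> legal
(5,5): flips 2 -> legal
B mobility = 4
-- W to move --
(0,2): flips 1 -> legal
(0,3): flips 1 -> legal
(0,4): no bracket -> illegal
(1,1): flips 1 -> legal
(1,2): no bracket -> illegal
(1,4): no bracket -> illegal
(2,0): no bracket -> illegal
(2,1): flips 1 -> legal
(3,0): flips 2 -> legal
(3,4): no bracket -> illegal
(4,0): no bracket -> illegal
(4,1): flips 1 -> legal
(4,2): flips 1 -> legal
(5,2): no bracket -> illegal
(5,5): flips 1 -> legal
W mobility = 8

Answer: B=4 W=8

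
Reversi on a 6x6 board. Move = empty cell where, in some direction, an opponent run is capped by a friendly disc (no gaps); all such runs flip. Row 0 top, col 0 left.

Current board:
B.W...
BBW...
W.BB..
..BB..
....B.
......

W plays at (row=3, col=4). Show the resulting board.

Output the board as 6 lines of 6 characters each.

Answer: B.W...
BBW...
W.BW..
..BBW.
....B.
......

Derivation:
Place W at (3,4); scan 8 dirs for brackets.
Dir NW: opp run (2,3) capped by W -> flip
Dir N: first cell '.' (not opp) -> no flip
Dir NE: first cell '.' (not opp) -> no flip
Dir W: opp run (3,3) (3,2), next='.' -> no flip
Dir E: first cell '.' (not opp) -> no flip
Dir SW: first cell '.' (not opp) -> no flip
Dir S: opp run (4,4), next='.' -> no flip
Dir SE: first cell '.' (not opp) -> no flip
All flips: (2,3)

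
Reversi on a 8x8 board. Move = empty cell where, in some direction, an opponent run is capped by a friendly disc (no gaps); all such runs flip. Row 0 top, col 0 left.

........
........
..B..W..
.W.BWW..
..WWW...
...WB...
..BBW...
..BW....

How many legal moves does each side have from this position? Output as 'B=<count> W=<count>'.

Answer: B=10 W=10

Derivation:
-- B to move --
(1,4): no bracket -> illegal
(1,5): no bracket -> illegal
(1,6): no bracket -> illegal
(2,0): no bracket -> illegal
(2,1): no bracket -> illegal
(2,3): no bracket -> illegal
(2,4): flips 2 -> legal
(2,6): flips 3 -> legal
(3,0): no bracket -> illegal
(3,2): flips 1 -> legal
(3,6): flips 2 -> legal
(4,0): flips 1 -> legal
(4,1): no bracket -> illegal
(4,5): no bracket -> illegal
(4,6): no bracket -> illegal
(5,1): flips 1 -> legal
(5,2): flips 1 -> legal
(5,5): flips 1 -> legal
(6,5): flips 1 -> legal
(7,4): flips 2 -> legal
(7,5): no bracket -> illegal
B mobility = 10
-- W to move --
(1,1): flips 2 -> legal
(1,2): no bracket -> illegal
(1,3): flips 1 -> legal
(2,1): no bracket -> illegal
(2,3): flips 1 -> legal
(2,4): flips 1 -> legal
(3,2): flips 1 -> legal
(4,5): no bracket -> illegal
(5,1): flips 1 -> legal
(5,2): no bracket -> illegal
(5,5): flips 1 -> legal
(6,1): flips 2 -> legal
(6,5): flips 1 -> legal
(7,1): flips 2 -> legal
(7,4): no bracket -> illegal
W mobility = 10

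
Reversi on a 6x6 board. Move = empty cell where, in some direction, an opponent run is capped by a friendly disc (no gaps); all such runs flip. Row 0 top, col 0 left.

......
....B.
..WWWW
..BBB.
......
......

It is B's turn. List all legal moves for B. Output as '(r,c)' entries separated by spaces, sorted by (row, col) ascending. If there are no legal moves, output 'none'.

Answer: (1,1) (1,2) (1,3) (1,5)

Derivation:
(1,1): flips 1 -> legal
(1,2): flips 2 -> legal
(1,3): flips 1 -> legal
(1,5): flips 1 -> legal
(2,1): no bracket -> illegal
(3,1): no bracket -> illegal
(3,5): no bracket -> illegal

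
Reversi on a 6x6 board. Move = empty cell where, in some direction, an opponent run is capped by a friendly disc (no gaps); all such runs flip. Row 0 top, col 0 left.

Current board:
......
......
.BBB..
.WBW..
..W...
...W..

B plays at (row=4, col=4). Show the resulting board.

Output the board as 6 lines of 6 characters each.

Place B at (4,4); scan 8 dirs for brackets.
Dir NW: opp run (3,3) capped by B -> flip
Dir N: first cell '.' (not opp) -> no flip
Dir NE: first cell '.' (not opp) -> no flip
Dir W: first cell '.' (not opp) -> no flip
Dir E: first cell '.' (not opp) -> no flip
Dir SW: opp run (5,3), next=edge -> no flip
Dir S: first cell '.' (not opp) -> no flip
Dir SE: first cell '.' (not opp) -> no flip
All flips: (3,3)

Answer: ......
......
.BBB..
.WBB..
..W.B.
...W..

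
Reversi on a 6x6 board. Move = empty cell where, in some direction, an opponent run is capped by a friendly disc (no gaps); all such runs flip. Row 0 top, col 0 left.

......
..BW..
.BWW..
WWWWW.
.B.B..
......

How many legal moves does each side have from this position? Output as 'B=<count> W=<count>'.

Answer: B=6 W=11

Derivation:
-- B to move --
(0,2): no bracket -> illegal
(0,3): flips 3 -> legal
(0,4): no bracket -> illegal
(1,1): no bracket -> illegal
(1,4): flips 3 -> legal
(2,0): no bracket -> illegal
(2,4): flips 2 -> legal
(2,5): flips 1 -> legal
(3,5): no bracket -> illegal
(4,0): no bracket -> illegal
(4,2): flips 2 -> legal
(4,4): no bracket -> illegal
(4,5): flips 2 -> legal
B mobility = 6
-- W to move --
(0,1): flips 1 -> legal
(0,2): flips 1 -> legal
(0,3): flips 2 -> legal
(1,0): flips 1 -> legal
(1,1): flips 2 -> legal
(2,0): flips 1 -> legal
(4,0): no bracket -> illegal
(4,2): no bracket -> illegal
(4,4): no bracket -> illegal
(5,0): flips 1 -> legal
(5,1): flips 1 -> legal
(5,2): flips 2 -> legal
(5,3): flips 1 -> legal
(5,4): flips 1 -> legal
W mobility = 11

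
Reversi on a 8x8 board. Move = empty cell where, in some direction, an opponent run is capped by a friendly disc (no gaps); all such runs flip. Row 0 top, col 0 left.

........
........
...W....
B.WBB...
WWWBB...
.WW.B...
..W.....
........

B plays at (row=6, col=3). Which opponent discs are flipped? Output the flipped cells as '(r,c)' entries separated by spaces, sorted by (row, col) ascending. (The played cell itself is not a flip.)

Dir NW: opp run (5,2) (4,1) capped by B -> flip
Dir N: first cell '.' (not opp) -> no flip
Dir NE: first cell 'B' (not opp) -> no flip
Dir W: opp run (6,2), next='.' -> no flip
Dir E: first cell '.' (not opp) -> no flip
Dir SW: first cell '.' (not opp) -> no flip
Dir S: first cell '.' (not opp) -> no flip
Dir SE: first cell '.' (not opp) -> no flip

Answer: (4,1) (5,2)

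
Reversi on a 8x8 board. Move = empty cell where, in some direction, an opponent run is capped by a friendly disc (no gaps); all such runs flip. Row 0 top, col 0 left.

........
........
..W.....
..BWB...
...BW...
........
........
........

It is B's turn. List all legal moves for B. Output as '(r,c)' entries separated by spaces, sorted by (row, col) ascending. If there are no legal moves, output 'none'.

Answer: (1,2) (2,3) (4,5) (5,4)

Derivation:
(1,1): no bracket -> illegal
(1,2): flips 1 -> legal
(1,3): no bracket -> illegal
(2,1): no bracket -> illegal
(2,3): flips 1 -> legal
(2,4): no bracket -> illegal
(3,1): no bracket -> illegal
(3,5): no bracket -> illegal
(4,2): no bracket -> illegal
(4,5): flips 1 -> legal
(5,3): no bracket -> illegal
(5,4): flips 1 -> legal
(5,5): no bracket -> illegal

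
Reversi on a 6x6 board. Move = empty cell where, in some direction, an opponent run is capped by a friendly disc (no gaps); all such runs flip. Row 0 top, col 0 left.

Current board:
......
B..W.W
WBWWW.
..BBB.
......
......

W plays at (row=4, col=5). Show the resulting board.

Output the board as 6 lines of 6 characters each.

Answer: ......
B..W.W
WBWWW.
..BBW.
.....W
......

Derivation:
Place W at (4,5); scan 8 dirs for brackets.
Dir NW: opp run (3,4) capped by W -> flip
Dir N: first cell '.' (not opp) -> no flip
Dir NE: edge -> no flip
Dir W: first cell '.' (not opp) -> no flip
Dir E: edge -> no flip
Dir SW: first cell '.' (not opp) -> no flip
Dir S: first cell '.' (not opp) -> no flip
Dir SE: edge -> no flip
All flips: (3,4)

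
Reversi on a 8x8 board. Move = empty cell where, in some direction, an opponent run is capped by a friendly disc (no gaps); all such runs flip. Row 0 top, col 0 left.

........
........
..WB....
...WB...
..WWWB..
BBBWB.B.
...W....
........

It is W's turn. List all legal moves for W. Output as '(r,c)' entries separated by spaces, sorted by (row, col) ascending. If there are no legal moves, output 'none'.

(1,2): no bracket -> illegal
(1,3): flips 1 -> legal
(1,4): no bracket -> illegal
(2,4): flips 2 -> legal
(2,5): flips 1 -> legal
(3,2): no bracket -> illegal
(3,5): flips 1 -> legal
(3,6): flips 2 -> legal
(4,0): no bracket -> illegal
(4,1): flips 1 -> legal
(4,6): flips 1 -> legal
(4,7): no bracket -> illegal
(5,5): flips 1 -> legal
(5,7): no bracket -> illegal
(6,0): flips 1 -> legal
(6,1): flips 1 -> legal
(6,2): flips 1 -> legal
(6,4): flips 1 -> legal
(6,5): flips 1 -> legal
(6,6): no bracket -> illegal
(6,7): no bracket -> illegal

Answer: (1,3) (2,4) (2,5) (3,5) (3,6) (4,1) (4,6) (5,5) (6,0) (6,1) (6,2) (6,4) (6,5)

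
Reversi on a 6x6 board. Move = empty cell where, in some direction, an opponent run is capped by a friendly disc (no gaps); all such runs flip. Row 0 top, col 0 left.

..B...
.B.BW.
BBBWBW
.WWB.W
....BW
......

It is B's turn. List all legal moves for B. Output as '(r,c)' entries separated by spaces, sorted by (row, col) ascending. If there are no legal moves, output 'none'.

Answer: (0,4) (1,5) (3,0) (4,0) (4,1) (4,2) (4,3)

Derivation:
(0,3): no bracket -> illegal
(0,4): flips 1 -> legal
(0,5): no bracket -> illegal
(1,2): no bracket -> illegal
(1,5): flips 1 -> legal
(3,0): flips 2 -> legal
(3,4): no bracket -> illegal
(4,0): flips 1 -> legal
(4,1): flips 1 -> legal
(4,2): flips 2 -> legal
(4,3): flips 1 -> legal
(5,4): no bracket -> illegal
(5,5): no bracket -> illegal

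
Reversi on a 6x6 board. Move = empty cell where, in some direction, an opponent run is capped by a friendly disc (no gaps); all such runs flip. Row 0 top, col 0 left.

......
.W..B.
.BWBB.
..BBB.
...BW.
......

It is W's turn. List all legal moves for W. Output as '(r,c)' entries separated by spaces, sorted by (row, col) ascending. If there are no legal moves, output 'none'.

(0,3): no bracket -> illegal
(0,4): flips 3 -> legal
(0,5): no bracket -> illegal
(1,0): no bracket -> illegal
(1,2): no bracket -> illegal
(1,3): no bracket -> illegal
(1,5): no bracket -> illegal
(2,0): flips 1 -> legal
(2,5): flips 2 -> legal
(3,0): no bracket -> illegal
(3,1): flips 1 -> legal
(3,5): no bracket -> illegal
(4,1): no bracket -> illegal
(4,2): flips 2 -> legal
(4,5): no bracket -> illegal
(5,2): no bracket -> illegal
(5,3): no bracket -> illegal
(5,4): no bracket -> illegal

Answer: (0,4) (2,0) (2,5) (3,1) (4,2)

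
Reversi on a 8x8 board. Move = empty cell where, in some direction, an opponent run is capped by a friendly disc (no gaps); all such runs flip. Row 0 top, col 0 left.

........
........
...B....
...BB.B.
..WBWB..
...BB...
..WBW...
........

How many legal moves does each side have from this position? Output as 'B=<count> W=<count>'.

-- B to move --
(3,1): flips 1 -> legal
(3,2): no bracket -> illegal
(3,5): flips 1 -> legal
(4,1): flips 1 -> legal
(5,1): flips 1 -> legal
(5,2): no bracket -> illegal
(5,5): flips 1 -> legal
(6,1): flips 1 -> legal
(6,5): flips 1 -> legal
(7,1): flips 1 -> legal
(7,2): no bracket -> illegal
(7,3): no bracket -> illegal
(7,4): flips 1 -> legal
(7,5): flips 1 -> legal
B mobility = 10
-- W to move --
(1,2): no bracket -> illegal
(1,3): no bracket -> illegal
(1,4): no bracket -> illegal
(2,2): flips 1 -> legal
(2,4): flips 2 -> legal
(2,5): no bracket -> illegal
(2,6): no bracket -> illegal
(2,7): no bracket -> illegal
(3,2): no bracket -> illegal
(3,5): no bracket -> illegal
(3,7): no bracket -> illegal
(4,6): flips 1 -> legal
(4,7): no bracket -> illegal
(5,2): no bracket -> illegal
(5,5): no bracket -> illegal
(5,6): no bracket -> illegal
(6,5): no bracket -> illegal
(7,2): no bracket -> illegal
(7,3): no bracket -> illegal
(7,4): no bracket -> illegal
W mobility = 3

Answer: B=10 W=3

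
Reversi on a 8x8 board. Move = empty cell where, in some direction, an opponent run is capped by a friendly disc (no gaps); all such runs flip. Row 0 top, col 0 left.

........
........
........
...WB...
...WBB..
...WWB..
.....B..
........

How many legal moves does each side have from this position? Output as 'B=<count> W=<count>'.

-- B to move --
(2,2): flips 1 -> legal
(2,3): no bracket -> illegal
(2,4): no bracket -> illegal
(3,2): flips 3 -> legal
(4,2): flips 1 -> legal
(5,2): flips 3 -> legal
(6,2): flips 1 -> legal
(6,3): flips 1 -> legal
(6,4): flips 1 -> legal
B mobility = 7
-- W to move --
(2,3): no bracket -> illegal
(2,4): flips 2 -> legal
(2,5): flips 1 -> legal
(3,5): flips 2 -> legal
(3,6): flips 1 -> legal
(4,6): flips 2 -> legal
(5,6): flips 1 -> legal
(6,4): no bracket -> illegal
(6,6): flips 2 -> legal
(7,4): no bracket -> illegal
(7,5): no bracket -> illegal
(7,6): flips 1 -> legal
W mobility = 8

Answer: B=7 W=8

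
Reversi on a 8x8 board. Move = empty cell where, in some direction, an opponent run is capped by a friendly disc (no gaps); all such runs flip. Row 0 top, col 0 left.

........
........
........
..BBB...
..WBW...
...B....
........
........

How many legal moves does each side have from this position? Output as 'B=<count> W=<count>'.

-- B to move --
(3,1): flips 1 -> legal
(3,5): flips 1 -> legal
(4,1): flips 1 -> legal
(4,5): flips 1 -> legal
(5,1): flips 1 -> legal
(5,2): flips 1 -> legal
(5,4): flips 1 -> legal
(5,5): flips 1 -> legal
B mobility = 8
-- W to move --
(2,1): no bracket -> illegal
(2,2): flips 2 -> legal
(2,3): no bracket -> illegal
(2,4): flips 2 -> legal
(2,5): no bracket -> illegal
(3,1): no bracket -> illegal
(3,5): no bracket -> illegal
(4,1): no bracket -> illegal
(4,5): no bracket -> illegal
(5,2): no bracket -> illegal
(5,4): no bracket -> illegal
(6,2): flips 1 -> legal
(6,3): no bracket -> illegal
(6,4): flips 1 -> legal
W mobility = 4

Answer: B=8 W=4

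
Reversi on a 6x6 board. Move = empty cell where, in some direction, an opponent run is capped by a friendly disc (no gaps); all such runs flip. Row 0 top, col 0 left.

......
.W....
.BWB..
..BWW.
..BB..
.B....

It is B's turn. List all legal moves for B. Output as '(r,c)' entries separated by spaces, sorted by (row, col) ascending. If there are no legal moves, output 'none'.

(0,0): no bracket -> illegal
(0,1): flips 1 -> legal
(0,2): no bracket -> illegal
(1,0): no bracket -> illegal
(1,2): flips 1 -> legal
(1,3): no bracket -> illegal
(2,0): no bracket -> illegal
(2,4): flips 1 -> legal
(2,5): flips 1 -> legal
(3,1): no bracket -> illegal
(3,5): flips 2 -> legal
(4,4): no bracket -> illegal
(4,5): flips 1 -> legal

Answer: (0,1) (1,2) (2,4) (2,5) (3,5) (4,5)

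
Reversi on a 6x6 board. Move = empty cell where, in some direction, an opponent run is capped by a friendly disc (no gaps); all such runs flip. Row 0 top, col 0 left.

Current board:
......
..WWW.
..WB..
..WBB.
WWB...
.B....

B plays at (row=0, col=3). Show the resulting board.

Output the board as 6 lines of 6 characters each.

Place B at (0,3); scan 8 dirs for brackets.
Dir NW: edge -> no flip
Dir N: edge -> no flip
Dir NE: edge -> no flip
Dir W: first cell '.' (not opp) -> no flip
Dir E: first cell '.' (not opp) -> no flip
Dir SW: opp run (1,2), next='.' -> no flip
Dir S: opp run (1,3) capped by B -> flip
Dir SE: opp run (1,4), next='.' -> no flip
All flips: (1,3)

Answer: ...B..
..WBW.
..WB..
..WBB.
WWB...
.B....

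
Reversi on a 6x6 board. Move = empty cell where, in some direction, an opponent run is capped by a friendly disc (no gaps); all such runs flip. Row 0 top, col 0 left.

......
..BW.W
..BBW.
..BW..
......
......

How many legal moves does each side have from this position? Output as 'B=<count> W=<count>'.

Answer: B=7 W=3

Derivation:
-- B to move --
(0,2): no bracket -> illegal
(0,3): flips 1 -> legal
(0,4): flips 1 -> legal
(0,5): no bracket -> illegal
(1,4): flips 1 -> legal
(2,5): flips 1 -> legal
(3,4): flips 1 -> legal
(3,5): no bracket -> illegal
(4,2): no bracket -> illegal
(4,3): flips 1 -> legal
(4,4): flips 1 -> legal
B mobility = 7
-- W to move --
(0,1): no bracket -> illegal
(0,2): no bracket -> illegal
(0,3): no bracket -> illegal
(1,1): flips 2 -> legal
(1,4): no bracket -> illegal
(2,1): flips 2 -> legal
(3,1): flips 2 -> legal
(3,4): no bracket -> illegal
(4,1): no bracket -> illegal
(4,2): no bracket -> illegal
(4,3): no bracket -> illegal
W mobility = 3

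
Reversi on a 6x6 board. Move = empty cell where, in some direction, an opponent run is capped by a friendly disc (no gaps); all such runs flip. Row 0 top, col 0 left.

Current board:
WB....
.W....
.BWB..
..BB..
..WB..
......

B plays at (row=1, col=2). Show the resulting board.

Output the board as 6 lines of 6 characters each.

Place B at (1,2); scan 8 dirs for brackets.
Dir NW: first cell 'B' (not opp) -> no flip
Dir N: first cell '.' (not opp) -> no flip
Dir NE: first cell '.' (not opp) -> no flip
Dir W: opp run (1,1), next='.' -> no flip
Dir E: first cell '.' (not opp) -> no flip
Dir SW: first cell 'B' (not opp) -> no flip
Dir S: opp run (2,2) capped by B -> flip
Dir SE: first cell 'B' (not opp) -> no flip
All flips: (2,2)

Answer: WB....
.WB...
.BBB..
..BB..
..WB..
......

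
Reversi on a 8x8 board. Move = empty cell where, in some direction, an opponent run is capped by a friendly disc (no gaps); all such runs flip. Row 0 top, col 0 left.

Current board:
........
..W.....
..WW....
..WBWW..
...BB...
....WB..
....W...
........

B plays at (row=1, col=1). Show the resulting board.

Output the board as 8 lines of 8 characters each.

Place B at (1,1); scan 8 dirs for brackets.
Dir NW: first cell '.' (not opp) -> no flip
Dir N: first cell '.' (not opp) -> no flip
Dir NE: first cell '.' (not opp) -> no flip
Dir W: first cell '.' (not opp) -> no flip
Dir E: opp run (1,2), next='.' -> no flip
Dir SW: first cell '.' (not opp) -> no flip
Dir S: first cell '.' (not opp) -> no flip
Dir SE: opp run (2,2) capped by B -> flip
All flips: (2,2)

Answer: ........
.BW.....
..BW....
..WBWW..
...BB...
....WB..
....W...
........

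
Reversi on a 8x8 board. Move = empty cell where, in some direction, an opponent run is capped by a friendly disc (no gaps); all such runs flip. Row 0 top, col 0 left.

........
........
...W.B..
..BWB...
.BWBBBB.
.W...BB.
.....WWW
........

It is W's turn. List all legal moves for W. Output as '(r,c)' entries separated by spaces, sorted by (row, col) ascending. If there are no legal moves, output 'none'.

Answer: (2,2) (3,1) (3,5) (3,6) (4,0) (4,7) (5,0) (5,3)

Derivation:
(1,4): no bracket -> illegal
(1,5): no bracket -> illegal
(1,6): no bracket -> illegal
(2,1): no bracket -> illegal
(2,2): flips 1 -> legal
(2,4): no bracket -> illegal
(2,6): no bracket -> illegal
(3,0): no bracket -> illegal
(3,1): flips 2 -> legal
(3,5): flips 3 -> legal
(3,6): flips 2 -> legal
(3,7): no bracket -> illegal
(4,0): flips 1 -> legal
(4,7): flips 5 -> legal
(5,0): flips 2 -> legal
(5,2): no bracket -> illegal
(5,3): flips 1 -> legal
(5,4): no bracket -> illegal
(5,7): no bracket -> illegal
(6,4): no bracket -> illegal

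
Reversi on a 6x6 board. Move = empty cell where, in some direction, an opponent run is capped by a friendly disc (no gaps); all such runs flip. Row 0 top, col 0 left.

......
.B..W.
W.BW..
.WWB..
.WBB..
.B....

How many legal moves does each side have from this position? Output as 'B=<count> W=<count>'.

Answer: B=5 W=9

Derivation:
-- B to move --
(0,3): no bracket -> illegal
(0,4): no bracket -> illegal
(0,5): no bracket -> illegal
(1,0): no bracket -> illegal
(1,2): no bracket -> illegal
(1,3): flips 1 -> legal
(1,5): no bracket -> illegal
(2,1): flips 3 -> legal
(2,4): flips 1 -> legal
(2,5): no bracket -> illegal
(3,0): flips 2 -> legal
(3,4): no bracket -> illegal
(4,0): flips 2 -> legal
(5,0): no bracket -> illegal
(5,2): no bracket -> illegal
B mobility = 5
-- W to move --
(0,0): no bracket -> illegal
(0,1): no bracket -> illegal
(0,2): flips 1 -> legal
(1,0): no bracket -> illegal
(1,2): flips 1 -> legal
(1,3): flips 1 -> legal
(2,1): flips 1 -> legal
(2,4): no bracket -> illegal
(3,4): flips 1 -> legal
(4,0): no bracket -> illegal
(4,4): flips 2 -> legal
(5,0): no bracket -> illegal
(5,2): flips 1 -> legal
(5,3): flips 3 -> legal
(5,4): flips 1 -> legal
W mobility = 9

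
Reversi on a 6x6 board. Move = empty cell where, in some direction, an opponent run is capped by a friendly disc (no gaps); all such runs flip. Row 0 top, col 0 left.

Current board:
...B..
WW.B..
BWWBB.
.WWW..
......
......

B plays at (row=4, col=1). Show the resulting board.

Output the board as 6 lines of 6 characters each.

Place B at (4,1); scan 8 dirs for brackets.
Dir NW: first cell '.' (not opp) -> no flip
Dir N: opp run (3,1) (2,1) (1,1), next='.' -> no flip
Dir NE: opp run (3,2) capped by B -> flip
Dir W: first cell '.' (not opp) -> no flip
Dir E: first cell '.' (not opp) -> no flip
Dir SW: first cell '.' (not opp) -> no flip
Dir S: first cell '.' (not opp) -> no flip
Dir SE: first cell '.' (not opp) -> no flip
All flips: (3,2)

Answer: ...B..
WW.B..
BWWBB.
.WBW..
.B....
......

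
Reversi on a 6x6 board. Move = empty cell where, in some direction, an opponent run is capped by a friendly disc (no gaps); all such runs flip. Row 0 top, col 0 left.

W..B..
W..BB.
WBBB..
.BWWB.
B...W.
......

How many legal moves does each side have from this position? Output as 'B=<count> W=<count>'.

Answer: B=5 W=7

Derivation:
-- B to move --
(0,1): no bracket -> illegal
(1,1): no bracket -> illegal
(2,4): no bracket -> illegal
(3,0): no bracket -> illegal
(3,5): no bracket -> illegal
(4,1): flips 1 -> legal
(4,2): flips 1 -> legal
(4,3): flips 2 -> legal
(4,5): no bracket -> illegal
(5,3): no bracket -> illegal
(5,4): flips 1 -> legal
(5,5): flips 2 -> legal
B mobility = 5
-- W to move --
(0,2): no bracket -> illegal
(0,4): no bracket -> illegal
(0,5): flips 2 -> legal
(1,1): flips 1 -> legal
(1,2): flips 1 -> legal
(1,5): no bracket -> illegal
(2,4): flips 4 -> legal
(2,5): no bracket -> illegal
(3,0): flips 1 -> legal
(3,5): flips 1 -> legal
(4,1): no bracket -> illegal
(4,2): flips 1 -> legal
(4,3): no bracket -> illegal
(4,5): no bracket -> illegal
(5,0): no bracket -> illegal
(5,1): no bracket -> illegal
W mobility = 7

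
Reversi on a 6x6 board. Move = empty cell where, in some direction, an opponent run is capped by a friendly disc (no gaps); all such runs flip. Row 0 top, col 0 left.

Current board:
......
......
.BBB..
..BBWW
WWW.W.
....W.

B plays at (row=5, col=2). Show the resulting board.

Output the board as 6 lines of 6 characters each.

Answer: ......
......
.BBB..
..BBWW
WWB.W.
..B.W.

Derivation:
Place B at (5,2); scan 8 dirs for brackets.
Dir NW: opp run (4,1), next='.' -> no flip
Dir N: opp run (4,2) capped by B -> flip
Dir NE: first cell '.' (not opp) -> no flip
Dir W: first cell '.' (not opp) -> no flip
Dir E: first cell '.' (not opp) -> no flip
Dir SW: edge -> no flip
Dir S: edge -> no flip
Dir SE: edge -> no flip
All flips: (4,2)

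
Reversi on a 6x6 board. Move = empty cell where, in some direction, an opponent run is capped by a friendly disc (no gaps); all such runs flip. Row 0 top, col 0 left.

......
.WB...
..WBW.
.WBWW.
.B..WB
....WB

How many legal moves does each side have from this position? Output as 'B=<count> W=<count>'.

-- B to move --
(0,0): flips 4 -> legal
(0,1): no bracket -> illegal
(0,2): no bracket -> illegal
(1,0): flips 1 -> legal
(1,3): no bracket -> illegal
(1,4): no bracket -> illegal
(1,5): no bracket -> illegal
(2,0): no bracket -> illegal
(2,1): flips 2 -> legal
(2,5): flips 1 -> legal
(3,0): flips 1 -> legal
(3,5): flips 2 -> legal
(4,0): no bracket -> illegal
(4,2): no bracket -> illegal
(4,3): flips 2 -> legal
(5,3): flips 1 -> legal
B mobility = 8
-- W to move --
(0,1): flips 2 -> legal
(0,2): flips 1 -> legal
(0,3): no bracket -> illegal
(1,3): flips 2 -> legal
(1,4): no bracket -> illegal
(2,1): no bracket -> illegal
(3,0): no bracket -> illegal
(3,5): no bracket -> illegal
(4,0): no bracket -> illegal
(4,2): flips 1 -> legal
(4,3): no bracket -> illegal
(5,0): no bracket -> illegal
(5,1): flips 1 -> legal
(5,2): no bracket -> illegal
W mobility = 5

Answer: B=8 W=5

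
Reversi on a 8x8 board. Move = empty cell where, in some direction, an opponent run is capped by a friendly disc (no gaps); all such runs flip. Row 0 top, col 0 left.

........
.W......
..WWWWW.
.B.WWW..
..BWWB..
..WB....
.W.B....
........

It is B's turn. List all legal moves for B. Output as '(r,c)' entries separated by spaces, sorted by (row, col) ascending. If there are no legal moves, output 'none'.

(0,0): no bracket -> illegal
(0,1): no bracket -> illegal
(0,2): no bracket -> illegal
(1,0): no bracket -> illegal
(1,2): flips 2 -> legal
(1,3): flips 4 -> legal
(1,4): no bracket -> illegal
(1,5): flips 4 -> legal
(1,6): no bracket -> illegal
(1,7): flips 3 -> legal
(2,0): no bracket -> illegal
(2,1): no bracket -> illegal
(2,7): no bracket -> illegal
(3,2): no bracket -> illegal
(3,6): no bracket -> illegal
(3,7): no bracket -> illegal
(4,1): flips 1 -> legal
(4,6): no bracket -> illegal
(5,0): no bracket -> illegal
(5,1): flips 1 -> legal
(5,4): no bracket -> illegal
(5,5): no bracket -> illegal
(6,0): no bracket -> illegal
(6,2): flips 1 -> legal
(7,0): no bracket -> illegal
(7,1): no bracket -> illegal
(7,2): no bracket -> illegal

Answer: (1,2) (1,3) (1,5) (1,7) (4,1) (5,1) (6,2)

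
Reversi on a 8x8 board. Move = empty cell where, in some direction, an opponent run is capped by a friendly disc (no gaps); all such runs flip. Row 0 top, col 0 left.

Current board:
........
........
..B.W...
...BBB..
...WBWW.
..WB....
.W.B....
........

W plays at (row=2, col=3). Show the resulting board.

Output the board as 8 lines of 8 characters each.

Answer: ........
........
..BWW...
...WWB..
...WBWW.
..WB....
.W.B....
........

Derivation:
Place W at (2,3); scan 8 dirs for brackets.
Dir NW: first cell '.' (not opp) -> no flip
Dir N: first cell '.' (not opp) -> no flip
Dir NE: first cell '.' (not opp) -> no flip
Dir W: opp run (2,2), next='.' -> no flip
Dir E: first cell 'W' (not opp) -> no flip
Dir SW: first cell '.' (not opp) -> no flip
Dir S: opp run (3,3) capped by W -> flip
Dir SE: opp run (3,4) capped by W -> flip
All flips: (3,3) (3,4)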